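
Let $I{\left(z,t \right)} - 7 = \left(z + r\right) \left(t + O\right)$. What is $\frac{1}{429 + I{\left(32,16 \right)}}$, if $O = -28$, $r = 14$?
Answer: $- \frac{1}{116} \approx -0.0086207$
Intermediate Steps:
$I{\left(z,t \right)} = 7 + \left(-28 + t\right) \left(14 + z\right)$ ($I{\left(z,t \right)} = 7 + \left(z + 14\right) \left(t - 28\right) = 7 + \left(14 + z\right) \left(-28 + t\right) = 7 + \left(-28 + t\right) \left(14 + z\right)$)
$\frac{1}{429 + I{\left(32,16 \right)}} = \frac{1}{429 + \left(-385 - 896 + 14 \cdot 16 + 16 \cdot 32\right)} = \frac{1}{429 + \left(-385 - 896 + 224 + 512\right)} = \frac{1}{429 - 545} = \frac{1}{-116} = - \frac{1}{116}$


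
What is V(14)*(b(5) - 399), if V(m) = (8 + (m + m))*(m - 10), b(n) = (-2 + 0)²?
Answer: -56880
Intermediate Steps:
b(n) = 4 (b(n) = (-2)² = 4)
V(m) = (-10 + m)*(8 + 2*m) (V(m) = (8 + 2*m)*(-10 + m) = (-10 + m)*(8 + 2*m))
V(14)*(b(5) - 399) = (-80 - 12*14 + 2*14²)*(4 - 399) = (-80 - 168 + 2*196)*(-395) = (-80 - 168 + 392)*(-395) = 144*(-395) = -56880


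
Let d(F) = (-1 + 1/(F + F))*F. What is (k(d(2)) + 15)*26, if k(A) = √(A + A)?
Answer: 390 + 26*I*√3 ≈ 390.0 + 45.033*I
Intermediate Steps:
d(F) = F*(-1 + 1/(2*F)) (d(F) = (-1 + 1/(2*F))*F = F*(-1 + 1/(2*F)))
k(A) = √2*√A (k(A) = √(2*A) = √2*√A)
(k(d(2)) + 15)*26 = (√2*√(½ - 1*2) + 15)*26 = (√2*√(½ - 2) + 15)*26 = (√2*√(-3/2) + 15)*26 = (√2*(I*√6/2) + 15)*26 = (I*√3 + 15)*26 = (15 + I*√3)*26 = 390 + 26*I*√3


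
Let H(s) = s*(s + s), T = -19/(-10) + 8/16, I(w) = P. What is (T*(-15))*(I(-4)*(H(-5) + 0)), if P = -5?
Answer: 9000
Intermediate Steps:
I(w) = -5
T = 12/5 (T = -19*(-⅒) + 8*(1/16) = 19/10 + ½ = 12/5 ≈ 2.4000)
H(s) = 2*s² (H(s) = s*(2*s) = 2*s²)
(T*(-15))*(I(-4)*(H(-5) + 0)) = ((12/5)*(-15))*(-5*(2*(-5)² + 0)) = -(-180)*(2*25 + 0) = -(-180)*(50 + 0) = -(-180)*50 = -36*(-250) = 9000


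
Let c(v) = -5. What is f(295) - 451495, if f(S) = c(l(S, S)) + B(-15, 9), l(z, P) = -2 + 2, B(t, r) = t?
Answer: -451515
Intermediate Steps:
l(z, P) = 0
f(S) = -20 (f(S) = -5 - 15 = -20)
f(295) - 451495 = -20 - 451495 = -451515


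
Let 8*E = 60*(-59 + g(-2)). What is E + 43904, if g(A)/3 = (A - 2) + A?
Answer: 86653/2 ≈ 43327.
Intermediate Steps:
g(A) = -6 + 6*A (g(A) = 3*((A - 2) + A) = 3*((-2 + A) + A) = 3*(-2 + 2*A) = -6 + 6*A)
E = -1155/2 (E = (60*(-59 + (-6 + 6*(-2))))/8 = (60*(-59 + (-6 - 12)))/8 = (60*(-59 - 18))/8 = (60*(-77))/8 = (1/8)*(-4620) = -1155/2 ≈ -577.50)
E + 43904 = -1155/2 + 43904 = 86653/2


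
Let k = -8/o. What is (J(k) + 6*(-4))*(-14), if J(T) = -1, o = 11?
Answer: 350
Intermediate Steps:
k = -8/11 ≈ -0.72727
(J(k) + 6*(-4))*(-14) = (-1 + 6*(-4))*(-14) = (-1 - 24)*(-14) = -25*(-14) = 350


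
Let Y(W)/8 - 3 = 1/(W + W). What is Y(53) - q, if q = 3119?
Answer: -164031/53 ≈ -3094.9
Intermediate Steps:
Y(W) = 24 + 4/W (Y(W) = 24 + 8/(W + W) = 24 + 8/((2*W)) = 24 + 8*(1/(2*W)) = 24 + 4/W)
Y(53) - q = (24 + 4/53) - 1*3119 = (24 + 4*(1/53)) - 3119 = (24 + 4/53) - 3119 = 1276/53 - 3119 = -164031/53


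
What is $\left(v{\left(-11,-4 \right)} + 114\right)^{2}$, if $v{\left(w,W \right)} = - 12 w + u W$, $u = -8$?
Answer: $77284$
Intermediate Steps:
$v{\left(w,W \right)} = - 12 w - 8 W$
$\left(v{\left(-11,-4 \right)} + 114\right)^{2} = \left(\left(\left(-12\right) \left(-11\right) - -32\right) + 114\right)^{2} = \left(\left(132 + 32\right) + 114\right)^{2} = \left(164 + 114\right)^{2} = 278^{2} = 77284$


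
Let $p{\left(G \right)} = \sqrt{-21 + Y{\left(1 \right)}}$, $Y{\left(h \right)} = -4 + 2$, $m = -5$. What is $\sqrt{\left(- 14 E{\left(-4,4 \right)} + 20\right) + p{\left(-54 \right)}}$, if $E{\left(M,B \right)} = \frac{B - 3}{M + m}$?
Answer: $\frac{\sqrt{194 + 9 i \sqrt{23}}}{3} \approx 4.6711 + 0.51335 i$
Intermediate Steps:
$Y{\left(h \right)} = -2$
$E{\left(M,B \right)} = \frac{-3 + B}{-5 + M}$ ($E{\left(M,B \right)} = \frac{B - 3}{M - 5} = \frac{-3 + B}{-5 + M}$)
$p{\left(G \right)} = i \sqrt{23}$ ($p{\left(G \right)} = \sqrt{-21 - 2} = \sqrt{-23} = i \sqrt{23}$)
$\sqrt{\left(- 14 E{\left(-4,4 \right)} + 20\right) + p{\left(-54 \right)}} = \sqrt{\left(- 14 \frac{-3 + 4}{-5 - 4} + 20\right) + i \sqrt{23}} = \sqrt{\left(- 14 \frac{1}{-9} \cdot 1 + 20\right) + i \sqrt{23}} = \sqrt{\left(- 14 \left(\left(- \frac{1}{9}\right) 1\right) + 20\right) + i \sqrt{23}} = \sqrt{\left(\left(-14\right) \left(- \frac{1}{9}\right) + 20\right) + i \sqrt{23}} = \sqrt{\left(\frac{14}{9} + 20\right) + i \sqrt{23}} = \sqrt{\frac{194}{9} + i \sqrt{23}}$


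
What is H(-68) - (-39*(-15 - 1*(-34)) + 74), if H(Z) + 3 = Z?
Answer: 596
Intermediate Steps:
H(Z) = -3 + Z
H(-68) - (-39*(-15 - 1*(-34)) + 74) = (-3 - 68) - (-39*(-15 - 1*(-34)) + 74) = -71 - (-39*(-15 + 34) + 74) = -71 - (-39*19 + 74) = -71 - (-741 + 74) = -71 - 1*(-667) = -71 + 667 = 596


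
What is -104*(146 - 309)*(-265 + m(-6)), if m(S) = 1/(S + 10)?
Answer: -4488042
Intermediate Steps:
m(S) = 1/(10 + S)
-104*(146 - 309)*(-265 + m(-6)) = -104*(146 - 309)*(-265 + 1/(10 - 6)) = -(-16952)*(-265 + 1/4) = -(-16952)*(-265 + ¼) = -(-16952)*(-1059)/4 = -104*172617/4 = -4488042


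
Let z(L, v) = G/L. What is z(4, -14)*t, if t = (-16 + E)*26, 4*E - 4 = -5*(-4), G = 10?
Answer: -650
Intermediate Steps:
E = 6 (E = 1 + (-5*(-4))/4 = 1 + (¼)*20 = 1 + 5 = 6)
z(L, v) = 10/L
t = -260 (t = (-16 + 6)*26 = -10*26 = -260)
z(4, -14)*t = (10/4)*(-260) = (10*(¼))*(-260) = (5/2)*(-260) = -650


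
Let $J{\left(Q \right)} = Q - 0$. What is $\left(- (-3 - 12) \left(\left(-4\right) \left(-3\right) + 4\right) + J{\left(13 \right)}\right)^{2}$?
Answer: $64009$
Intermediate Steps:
$J{\left(Q \right)} = Q$ ($J{\left(Q \right)} = Q + 0 = Q$)
$\left(- (-3 - 12) \left(\left(-4\right) \left(-3\right) + 4\right) + J{\left(13 \right)}\right)^{2} = \left(- (-3 - 12) \left(\left(-4\right) \left(-3\right) + 4\right) + 13\right)^{2} = \left(- (-3 - 12) \left(12 + 4\right) + 13\right)^{2} = \left(\left(-1\right) \left(-15\right) 16 + 13\right)^{2} = \left(15 \cdot 16 + 13\right)^{2} = \left(240 + 13\right)^{2} = 253^{2} = 64009$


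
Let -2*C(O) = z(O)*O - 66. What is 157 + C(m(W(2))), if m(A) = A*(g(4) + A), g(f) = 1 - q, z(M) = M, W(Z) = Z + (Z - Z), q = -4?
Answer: 92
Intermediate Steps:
W(Z) = Z (W(Z) = Z + 0 = Z)
g(f) = 5 (g(f) = 1 - 1*(-4) = 1 + 4 = 5)
m(A) = A*(5 + A)
C(O) = 33 - O**2/2 (C(O) = -(O*O - 66)/2 = -(O**2 - 66)/2 = -(-66 + O**2)/2 = 33 - O**2/2)
157 + C(m(W(2))) = 157 + (33 - 4*(5 + 2)**2/2) = 157 + (33 - (2*7)**2/2) = 157 + (33 - 1/2*14**2) = 157 + (33 - 1/2*196) = 157 + (33 - 98) = 157 - 65 = 92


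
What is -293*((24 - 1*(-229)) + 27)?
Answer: -82040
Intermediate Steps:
-293*((24 - 1*(-229)) + 27) = -293*((24 + 229) + 27) = -293*(253 + 27) = -293*280 = -82040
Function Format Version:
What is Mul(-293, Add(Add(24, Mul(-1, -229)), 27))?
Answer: -82040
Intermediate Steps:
Mul(-293, Add(Add(24, Mul(-1, -229)), 27)) = Mul(-293, Add(Add(24, 229), 27)) = Mul(-293, Add(253, 27)) = Mul(-293, 280) = -82040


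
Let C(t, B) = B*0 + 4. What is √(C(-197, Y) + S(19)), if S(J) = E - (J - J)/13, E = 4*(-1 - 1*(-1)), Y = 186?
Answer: 2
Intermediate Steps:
E = 0 (E = 4*(-1 + 1) = 4*0 = 0)
C(t, B) = 4 (C(t, B) = 0 + 4 = 4)
S(J) = 0 (S(J) = 0 - (J - J)/13 = 0 - 0/13 = 0 - 1*0 = 0 + 0 = 0)
√(C(-197, Y) + S(19)) = √(4 + 0) = √4 = 2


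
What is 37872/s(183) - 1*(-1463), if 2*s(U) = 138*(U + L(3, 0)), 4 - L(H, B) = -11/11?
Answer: 1584659/1081 ≈ 1465.9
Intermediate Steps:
L(H, B) = 5 (L(H, B) = 4 - (-11)/11 = 4 - 1*(-1) = 4 + 1 = 5)
s(U) = 345 + 69*U (s(U) = (138*(U + 5))/2 = (138*(5 + U))/2 = (690 + 138*U)/2 = 345 + 69*U)
37872/s(183) - 1*(-1463) = 37872/(345 + 69*183) - 1*(-1463) = 37872/(345 + 12627) + 1463 = 37872/12972 + 1463 = 37872*(1/12972) + 1463 = 3156/1081 + 1463 = 1584659/1081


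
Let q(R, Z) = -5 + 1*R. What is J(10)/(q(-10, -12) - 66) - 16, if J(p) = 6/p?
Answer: -2161/135 ≈ -16.007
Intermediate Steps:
q(R, Z) = -5 + R
J(10)/(q(-10, -12) - 66) - 16 = (6/10)/((-5 - 10) - 66) - 16 = (6*(⅒))/(-15 - 66) - 16 = (⅗)/(-81) - 16 = -1/81*⅗ - 16 = -1/135 - 16 = -2161/135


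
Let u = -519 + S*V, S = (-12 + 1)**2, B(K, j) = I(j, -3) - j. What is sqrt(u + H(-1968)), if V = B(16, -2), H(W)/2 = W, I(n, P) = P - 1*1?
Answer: I*sqrt(4697) ≈ 68.535*I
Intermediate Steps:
I(n, P) = -1 + P (I(n, P) = P - 1 = -1 + P)
B(K, j) = -4 - j (B(K, j) = (-1 - 3) - j = -4 - j)
H(W) = 2*W
V = -2 (V = -4 - 1*(-2) = -4 + 2 = -2)
S = 121 (S = (-11)**2 = 121)
u = -761 (u = -519 + 121*(-2) = -519 - 242 = -761)
sqrt(u + H(-1968)) = sqrt(-761 + 2*(-1968)) = sqrt(-761 - 3936) = sqrt(-4697) = I*sqrt(4697)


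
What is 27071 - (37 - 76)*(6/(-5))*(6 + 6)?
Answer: 132547/5 ≈ 26509.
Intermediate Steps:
27071 - (37 - 76)*(6/(-5))*(6 + 6) = 27071 - (-39)*(6*(-1/5))*12 = 27071 - (-39)*(-6/5*12) = 27071 - (-39)*(-72)/5 = 27071 - 1*2808/5 = 27071 - 2808/5 = 132547/5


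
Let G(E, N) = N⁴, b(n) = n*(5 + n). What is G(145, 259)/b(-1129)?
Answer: 4499860561/1268996 ≈ 3546.0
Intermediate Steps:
G(145, 259)/b(-1129) = 259⁴/((-1129*(5 - 1129))) = 4499860561/((-1129*(-1124))) = 4499860561/1268996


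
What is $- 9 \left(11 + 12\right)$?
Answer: $-207$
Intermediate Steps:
$- 9 \left(11 + 12\right) = \left(-9\right) 23 = -207$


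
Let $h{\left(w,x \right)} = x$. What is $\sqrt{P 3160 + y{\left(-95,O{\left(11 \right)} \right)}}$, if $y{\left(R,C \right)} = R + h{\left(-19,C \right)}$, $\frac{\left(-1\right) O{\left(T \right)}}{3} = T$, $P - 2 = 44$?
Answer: $4 \sqrt{9077} \approx 381.09$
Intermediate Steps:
$P = 46$ ($P = 2 + 44 = 46$)
$O{\left(T \right)} = - 3 T$
$y{\left(R,C \right)} = C + R$ ($y{\left(R,C \right)} = R + C = C + R$)
$\sqrt{P 3160 + y{\left(-95,O{\left(11 \right)} \right)}} = \sqrt{46 \cdot 3160 - 128} = \sqrt{145360 - 128} = \sqrt{145232} = 4 \sqrt{9077}$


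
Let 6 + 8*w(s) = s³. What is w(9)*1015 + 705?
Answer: 739485/8 ≈ 92436.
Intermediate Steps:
w(s) = -¾ + s³/8
w(9)*1015 + 705 = (-¾ + (⅛)*9³)*1015 + 705 = (-¾ + (⅛)*729)*1015 + 705 = (-¾ + 729/8)*1015 + 705 = (723/8)*1015 + 705 = 733845/8 + 705 = 739485/8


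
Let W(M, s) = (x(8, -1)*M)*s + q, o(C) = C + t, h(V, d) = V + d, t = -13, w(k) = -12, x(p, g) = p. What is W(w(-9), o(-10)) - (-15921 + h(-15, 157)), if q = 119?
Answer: 18106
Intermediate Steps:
o(C) = -13 + C (o(C) = C - 13 = -13 + C)
W(M, s) = 119 + 8*M*s (W(M, s) = (8*M)*s + 119 = 8*M*s + 119 = 119 + 8*M*s)
W(w(-9), o(-10)) - (-15921 + h(-15, 157)) = (119 + 8*(-12)*(-13 - 10)) - (-15921 + (-15 + 157)) = (119 + 8*(-12)*(-23)) - (-15921 + 142) = (119 + 2208) - 1*(-15779) = 2327 + 15779 = 18106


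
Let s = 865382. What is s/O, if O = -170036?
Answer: -432691/85018 ≈ -5.0894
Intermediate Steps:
s/O = 865382/(-170036) = 865382*(-1/170036) = -432691/85018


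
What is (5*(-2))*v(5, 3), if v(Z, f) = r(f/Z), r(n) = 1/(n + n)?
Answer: -25/3 ≈ -8.3333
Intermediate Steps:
r(n) = 1/(2*n)
v(Z, f) = Z/(2*f) (v(Z, f) = 1/(2*((f/Z))) = (Z/f)/2 = Z/(2*f))
(5*(-2))*v(5, 3) = (5*(-2))*((½)*5/3) = -5*5/3 = -10*⅚ = -25/3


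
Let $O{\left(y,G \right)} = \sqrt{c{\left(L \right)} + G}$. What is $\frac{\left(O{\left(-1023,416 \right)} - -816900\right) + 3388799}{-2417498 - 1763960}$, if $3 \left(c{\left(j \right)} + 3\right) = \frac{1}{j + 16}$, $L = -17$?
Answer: $- \frac{4205699}{4181458} - \frac{\sqrt{3714}}{12544374} \approx -1.0058$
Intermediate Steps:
$c{\left(j \right)} = -3 + \frac{1}{3 \left(16 + j\right)}$ ($c{\left(j \right)} = -3 + \frac{1}{3 \left(j + 16\right)} = -3 + \frac{1}{3 \left(16 + j\right)}$)
$O{\left(y,G \right)} = \sqrt{- \frac{10}{3} + G}$ ($O{\left(y,G \right)} = \sqrt{\frac{-143 - -153}{3 \left(16 - 17\right)} + G} = \sqrt{\frac{-143 + 153}{3 \left(-1\right)} + G} = \sqrt{\frac{1}{3} \left(-1\right) 10 + G} = \sqrt{- \frac{10}{3} + G}$)
$\frac{\left(O{\left(-1023,416 \right)} - -816900\right) + 3388799}{-2417498 - 1763960} = \frac{\left(\frac{\sqrt{-30 + 9 \cdot 416}}{3} - -816900\right) + 3388799}{-2417498 - 1763960} = \frac{\left(\frac{\sqrt{-30 + 3744}}{3} + 816900\right) + 3388799}{-4181458} = \left(\left(\frac{\sqrt{3714}}{3} + 816900\right) + 3388799\right) \left(- \frac{1}{4181458}\right) = \left(\left(816900 + \frac{\sqrt{3714}}{3}\right) + 3388799\right) \left(- \frac{1}{4181458}\right) = \left(4205699 + \frac{\sqrt{3714}}{3}\right) \left(- \frac{1}{4181458}\right) = - \frac{4205699}{4181458} - \frac{\sqrt{3714}}{12544374}$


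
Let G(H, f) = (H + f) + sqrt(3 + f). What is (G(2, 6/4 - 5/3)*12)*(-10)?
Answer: -220 - 20*sqrt(102) ≈ -421.99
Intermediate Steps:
G(H, f) = H + f + sqrt(3 + f)
(G(2, 6/4 - 5/3)*12)*(-10) = ((2 + (6/4 - 5/3) + sqrt(3 + (6/4 - 5/3)))*12)*(-10) = ((2 + (6*(1/4) - 5*1/3) + sqrt(3 + (6*(1/4) - 5*1/3)))*12)*(-10) = ((2 + (3/2 - 5/3) + sqrt(3 + (3/2 - 5/3)))*12)*(-10) = ((2 - 1/6 + sqrt(3 - 1/6))*12)*(-10) = ((2 - 1/6 + sqrt(17/6))*12)*(-10) = ((2 - 1/6 + sqrt(102)/6)*12)*(-10) = ((11/6 + sqrt(102)/6)*12)*(-10) = (22 + 2*sqrt(102))*(-10) = -220 - 20*sqrt(102)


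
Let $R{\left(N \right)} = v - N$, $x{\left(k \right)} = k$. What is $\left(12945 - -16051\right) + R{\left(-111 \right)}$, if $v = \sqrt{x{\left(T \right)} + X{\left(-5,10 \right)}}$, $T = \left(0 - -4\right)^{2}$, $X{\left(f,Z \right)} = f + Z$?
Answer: $29107 + \sqrt{21} \approx 29112.0$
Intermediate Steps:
$X{\left(f,Z \right)} = Z + f$
$T = 16$ ($T = \left(0 + 4\right)^{2} = 4^{2} = 16$)
$v = \sqrt{21}$ ($v = \sqrt{16 + \left(10 - 5\right)} = \sqrt{16 + 5} = \sqrt{21} \approx 4.5826$)
$R{\left(N \right)} = \sqrt{21} - N$
$\left(12945 - -16051\right) + R{\left(-111 \right)} = \left(12945 - -16051\right) + \left(\sqrt{21} - -111\right) = \left(12945 + 16051\right) + \left(\sqrt{21} + 111\right) = 28996 + \left(111 + \sqrt{21}\right) = 29107 + \sqrt{21}$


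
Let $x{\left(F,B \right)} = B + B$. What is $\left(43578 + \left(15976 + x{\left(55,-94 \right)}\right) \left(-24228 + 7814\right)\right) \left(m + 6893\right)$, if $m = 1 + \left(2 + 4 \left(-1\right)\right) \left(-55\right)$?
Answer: $-1814740980616$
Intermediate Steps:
$x{\left(F,B \right)} = 2 B$
$m = 111$ ($m = 1 + \left(2 - 4\right) \left(-55\right) = 1 - -110 = 1 + 110 = 111$)
$\left(43578 + \left(15976 + x{\left(55,-94 \right)}\right) \left(-24228 + 7814\right)\right) \left(m + 6893\right) = \left(43578 + \left(15976 + 2 \left(-94\right)\right) \left(-24228 + 7814\right)\right) \left(111 + 6893\right) = \left(43578 + \left(15976 - 188\right) \left(-16414\right)\right) 7004 = \left(43578 + 15788 \left(-16414\right)\right) 7004 = \left(43578 - 259144232\right) 7004 = \left(-259100654\right) 7004 = -1814740980616$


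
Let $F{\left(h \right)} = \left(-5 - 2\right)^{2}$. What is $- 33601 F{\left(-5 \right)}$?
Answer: $-1646449$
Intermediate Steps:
$F{\left(h \right)} = 49$ ($F{\left(h \right)} = \left(-7\right)^{2} = 49$)
$- 33601 F{\left(-5 \right)} = \left(-33601\right) 49 = -1646449$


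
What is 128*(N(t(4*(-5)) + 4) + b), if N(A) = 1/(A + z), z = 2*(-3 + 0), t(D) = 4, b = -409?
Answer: -52288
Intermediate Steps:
z = -6 (z = 2*(-3) = -6)
N(A) = 1/(-6 + A) (N(A) = 1/(A - 6) = 1/(-6 + A))
128*(N(t(4*(-5)) + 4) + b) = 128*(1/(-6 + (4 + 4)) - 409) = 128*(1/(-6 + 8) - 409) = 128*(1/2 - 409) = 128*(½ - 409) = 128*(-817/2) = -52288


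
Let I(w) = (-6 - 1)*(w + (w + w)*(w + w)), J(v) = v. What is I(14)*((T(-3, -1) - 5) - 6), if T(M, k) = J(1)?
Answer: 55860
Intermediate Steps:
T(M, k) = 1
I(w) = -28*w² - 7*w (I(w) = -7*(w + (2*w)*(2*w)) = -7*(w + 4*w²) = -28*w² - 7*w)
I(14)*((T(-3, -1) - 5) - 6) = (-7*14*(1 + 4*14))*((1 - 5) - 6) = (-7*14*(1 + 56))*(-4 - 6) = -7*14*57*(-10) = -5586*(-10) = 55860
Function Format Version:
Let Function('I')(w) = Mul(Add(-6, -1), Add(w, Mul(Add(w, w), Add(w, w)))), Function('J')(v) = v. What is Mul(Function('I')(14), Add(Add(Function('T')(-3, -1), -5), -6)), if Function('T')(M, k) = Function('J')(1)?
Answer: 55860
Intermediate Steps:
Function('T')(M, k) = 1
Function('I')(w) = Add(Mul(-28, Pow(w, 2)), Mul(-7, w)) (Function('I')(w) = Mul(-7, Add(w, Mul(Mul(2, w), Mul(2, w)))) = Mul(-7, Add(w, Mul(4, Pow(w, 2)))) = Add(Mul(-28, Pow(w, 2)), Mul(-7, w)))
Mul(Function('I')(14), Add(Add(Function('T')(-3, -1), -5), -6)) = Mul(Mul(-7, 14, Add(1, Mul(4, 14))), Add(Add(1, -5), -6)) = Mul(Mul(-7, 14, Add(1, 56)), Add(-4, -6)) = Mul(Mul(-7, 14, 57), -10) = Mul(-5586, -10) = 55860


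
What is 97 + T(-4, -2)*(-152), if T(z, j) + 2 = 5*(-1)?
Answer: 1161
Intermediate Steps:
T(z, j) = -7 (T(z, j) = -2 + 5*(-1) = -2 - 5 = -7)
97 + T(-4, -2)*(-152) = 97 - 7*(-152) = 97 + 1064 = 1161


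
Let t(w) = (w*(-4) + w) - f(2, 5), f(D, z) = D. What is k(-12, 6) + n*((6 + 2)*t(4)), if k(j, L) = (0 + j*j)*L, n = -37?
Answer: 5008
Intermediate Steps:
t(w) = -2 - 3*w (t(w) = (w*(-4) + w) - 1*2 = (-4*w + w) - 2 = -3*w - 2 = -2 - 3*w)
k(j, L) = L*j**2 (k(j, L) = (0 + j**2)*L = j**2*L = L*j**2)
k(-12, 6) + n*((6 + 2)*t(4)) = 6*(-12)**2 - 37*(6 + 2)*(-2 - 3*4) = 6*144 - 296*(-2 - 12) = 864 - 296*(-14) = 864 - 37*(-112) = 864 + 4144 = 5008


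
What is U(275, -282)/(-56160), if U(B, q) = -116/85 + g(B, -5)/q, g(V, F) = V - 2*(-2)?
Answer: 18809/448718400 ≈ 4.1917e-5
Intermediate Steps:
g(V, F) = 4 + V (g(V, F) = V + 4 = 4 + V)
U(B, q) = -116/85 + (4 + B)/q
U(275, -282)/(-56160) = ((4 + 275 - 116/85*(-282))/(-282))/(-56160) = -(4 + 275 + 32712/85)/282*(-1/56160) = -1/282*56427/85*(-1/56160) = -18809/7990*(-1/56160) = 18809/448718400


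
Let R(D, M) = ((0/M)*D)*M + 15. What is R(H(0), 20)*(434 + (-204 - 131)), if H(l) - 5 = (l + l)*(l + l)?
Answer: 1485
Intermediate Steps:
H(l) = 5 + 4*l² (H(l) = 5 + (l + l)*(l + l) = 5 + (2*l)*(2*l) = 5 + 4*l²)
R(D, M) = 15 (R(D, M) = (0*D)*M + 15 = 0*M + 15 = 0 + 15 = 15)
R(H(0), 20)*(434 + (-204 - 131)) = 15*(434 + (-204 - 131)) = 15*(434 - 335) = 15*99 = 1485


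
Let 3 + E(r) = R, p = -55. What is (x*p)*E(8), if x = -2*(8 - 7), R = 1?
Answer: -220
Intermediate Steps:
E(r) = -2 (E(r) = -3 + 1 = -2)
x = -2 (x = -2*1 = -2)
(x*p)*E(8) = -2*(-55)*(-2) = 110*(-2) = -220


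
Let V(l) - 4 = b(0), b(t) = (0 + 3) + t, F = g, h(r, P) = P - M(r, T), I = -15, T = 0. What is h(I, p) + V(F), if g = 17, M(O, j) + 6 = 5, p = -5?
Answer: 3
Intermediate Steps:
M(O, j) = -1 (M(O, j) = -6 + 5 = -1)
h(r, P) = 1 + P (h(r, P) = P - 1*(-1) = P + 1 = 1 + P)
F = 17
b(t) = 3 + t
V(l) = 7 (V(l) = 4 + (3 + 0) = 4 + 3 = 7)
h(I, p) + V(F) = (1 - 5) + 7 = -4 + 7 = 3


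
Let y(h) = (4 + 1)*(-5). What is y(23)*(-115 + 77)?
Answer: 950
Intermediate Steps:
y(h) = -25 (y(h) = 5*(-5) = -25)
y(23)*(-115 + 77) = -25*(-115 + 77) = -25*(-38) = 950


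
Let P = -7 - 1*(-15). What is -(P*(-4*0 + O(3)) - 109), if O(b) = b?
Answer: 85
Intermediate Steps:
P = 8 (P = -7 + 15 = 8)
-(P*(-4*0 + O(3)) - 109) = -(8*(-4*0 + 3) - 109) = -(8*(0 + 3) - 109) = -(8*3 - 109) = -(24 - 109) = -1*(-85) = 85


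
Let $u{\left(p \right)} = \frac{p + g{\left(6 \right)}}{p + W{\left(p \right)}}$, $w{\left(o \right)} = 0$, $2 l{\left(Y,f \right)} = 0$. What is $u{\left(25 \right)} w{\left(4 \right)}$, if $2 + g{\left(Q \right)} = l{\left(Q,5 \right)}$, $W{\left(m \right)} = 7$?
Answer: $0$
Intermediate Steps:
$l{\left(Y,f \right)} = 0$ ($l{\left(Y,f \right)} = \frac{1}{2} \cdot 0 = 0$)
$g{\left(Q \right)} = -2$ ($g{\left(Q \right)} = -2 + 0 = -2$)
$u{\left(p \right)} = \frac{-2 + p}{7 + p}$ ($u{\left(p \right)} = \frac{p - 2}{p + 7} = \frac{-2 + p}{7 + p}$)
$u{\left(25 \right)} w{\left(4 \right)} = \frac{-2 + 25}{7 + 25} \cdot 0 = \frac{1}{32} \cdot 23 \cdot 0 = \frac{23}{32} \cdot 0 = 0$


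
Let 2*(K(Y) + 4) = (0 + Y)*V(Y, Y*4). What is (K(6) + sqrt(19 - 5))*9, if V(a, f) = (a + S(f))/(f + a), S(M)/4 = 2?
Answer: -117/5 + 9*sqrt(14) ≈ 10.275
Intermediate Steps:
S(M) = 8 (S(M) = 4*2 = 8)
V(a, f) = (8 + a)/(a + f) (V(a, f) = (a + 8)/(f + a) = (8 + a)/(a + f))
K(Y) = -16/5 + Y/10 (K(Y) = -4 + ((0 + Y)*((8 + Y)/(Y + Y*4)))/2 = -4 + (Y*((8 + Y)/(Y + 4*Y)))/2 = -4 + (Y*((8 + Y)/((5*Y))))/2 = -4 + (Y*((1/(5*Y))*(8 + Y)))/2 = -4 + (Y*((8 + Y)/(5*Y)))/2 = -4 + (8/5 + Y/5)/2 = -4 + (4/5 + Y/10) = -16/5 + Y/10)
(K(6) + sqrt(19 - 5))*9 = ((-16/5 + (1/10)*6) + sqrt(19 - 5))*9 = ((-16/5 + 3/5) + sqrt(14))*9 = (-13/5 + sqrt(14))*9 = -117/5 + 9*sqrt(14)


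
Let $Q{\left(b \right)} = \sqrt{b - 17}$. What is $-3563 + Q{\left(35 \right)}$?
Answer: $-3563 + 3 \sqrt{2} \approx -3558.8$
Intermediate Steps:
$Q{\left(b \right)} = \sqrt{-17 + b}$
$-3563 + Q{\left(35 \right)} = -3563 + \sqrt{-17 + 35} = -3563 + \sqrt{18} = -3563 + 3 \sqrt{2}$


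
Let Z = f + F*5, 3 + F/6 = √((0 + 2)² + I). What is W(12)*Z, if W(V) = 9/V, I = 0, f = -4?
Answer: -51/2 ≈ -25.500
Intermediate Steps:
F = -6 (F = -18 + 6*√((0 + 2)² + 0) = -18 + 6*√(2² + 0) = -18 + 6*√(4 + 0) = -18 + 6*√4 = -18 + 6*2 = -18 + 12 = -6)
Z = -34 (Z = -4 - 6*5 = -4 - 30 = -34)
W(12)*Z = (9/12)*(-34) = (9*(1/12))*(-34) = (¾)*(-34) = -51/2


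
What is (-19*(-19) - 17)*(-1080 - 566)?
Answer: -566224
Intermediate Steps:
(-19*(-19) - 17)*(-1080 - 566) = (361 - 17)*(-1646) = 344*(-1646) = -566224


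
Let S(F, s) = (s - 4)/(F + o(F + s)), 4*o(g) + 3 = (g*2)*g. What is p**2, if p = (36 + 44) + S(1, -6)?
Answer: 16321600/2601 ≈ 6275.1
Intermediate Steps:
o(g) = -3/4 + g**2/2 (o(g) = -3/4 + ((g*2)*g)/4 = -3/4 + ((2*g)*g)/4 = -3/4 + (2*g**2)/4 = -3/4 + g**2/2)
S(F, s) = (-4 + s)/(-3/4 + F + (F + s)**2/2) (S(F, s) = (s - 4)/(F + (-3/4 + (F + s)**2/2)) = (-4 + s)/(-3/4 + F + (F + s)**2/2))
p = 4040/51 (p = (36 + 44) + 4*(-4 - 6)/(-3 + 2*(1 - 6)**2 + 4*1) = 80 + 4*(-10)/(-3 + 2*(-5)**2 + 4) = 80 + 4*(-10)/(-3 + 2*25 + 4) = 80 + 4*(-10)/(-3 + 50 + 4) = 80 + 4*(-10)/51 = 80 + 4*(1/51)*(-10) = 80 - 40/51 = 4040/51 ≈ 79.216)
p**2 = (4040/51)**2 = 16321600/2601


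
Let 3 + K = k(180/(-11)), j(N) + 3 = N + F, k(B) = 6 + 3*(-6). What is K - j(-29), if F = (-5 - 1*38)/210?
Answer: 3613/210 ≈ 17.205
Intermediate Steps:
k(B) = -12 (k(B) = 6 - 18 = -12)
F = -43/210 (F = (-5 - 38)*(1/210) = -43*1/210 = -43/210 ≈ -0.20476)
j(N) = -673/210 + N (j(N) = -3 + (N - 43/210) = -3 + (-43/210 + N) = -673/210 + N)
K = -15 (K = -3 - 12 = -15)
K - j(-29) = -15 - (-673/210 - 29) = -15 - 1*(-6763/210) = -15 + 6763/210 = 3613/210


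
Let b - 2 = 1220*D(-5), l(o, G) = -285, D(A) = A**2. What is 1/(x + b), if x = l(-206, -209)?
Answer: 1/30217 ≈ 3.3094e-5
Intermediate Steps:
b = 30502 (b = 2 + 1220*(-5)**2 = 2 + 1220*25 = 2 + 30500 = 30502)
x = -285
1/(x + b) = 1/(-285 + 30502) = 1/30217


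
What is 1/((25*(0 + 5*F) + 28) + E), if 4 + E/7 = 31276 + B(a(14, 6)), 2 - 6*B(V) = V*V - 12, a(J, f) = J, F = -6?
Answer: 3/653909 ≈ 4.5878e-6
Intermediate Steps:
B(V) = 7/3 - V²/6 (B(V) = ⅓ - (V*V - 12)/6 = ⅓ - (V² - 12)/6 = ⅓ - (-12 + V²)/6 = ⅓ + (2 - V²/6) = 7/3 - V²/6)
E = 656075/3 (E = -28 + 7*(31276 + (7/3 - ⅙*14²)) = -28 + 7*(31276 + (7/3 - ⅙*196)) = -28 + 7*(31276 + (7/3 - 98/3)) = -28 + 7*(31276 - 91/3) = -28 + 7*(93737/3) = -28 + 656159/3 = 656075/3 ≈ 2.1869e+5)
1/((25*(0 + 5*F) + 28) + E) = 1/((25*(0 + 5*(-6)) + 28) + 656075/3) = 1/((25*(0 - 30) + 28) + 656075/3) = 1/((25*(-30) + 28) + 656075/3) = 1/((-750 + 28) + 656075/3) = 1/(-722 + 656075/3) = 1/(653909/3) = 3/653909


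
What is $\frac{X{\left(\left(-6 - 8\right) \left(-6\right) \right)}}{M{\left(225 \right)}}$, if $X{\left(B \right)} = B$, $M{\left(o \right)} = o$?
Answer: $\frac{28}{75} \approx 0.37333$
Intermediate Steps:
$\frac{X{\left(\left(-6 - 8\right) \left(-6\right) \right)}}{M{\left(225 \right)}} = \frac{\left(-6 - 8\right) \left(-6\right)}{225} = \left(-14\right) \left(-6\right) \frac{1}{225} = 84 \cdot \frac{1}{225} = \frac{28}{75}$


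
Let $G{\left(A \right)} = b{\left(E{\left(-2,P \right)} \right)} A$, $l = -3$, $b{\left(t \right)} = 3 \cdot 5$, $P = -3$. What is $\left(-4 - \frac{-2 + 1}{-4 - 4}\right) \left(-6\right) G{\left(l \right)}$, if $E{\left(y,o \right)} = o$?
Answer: $- \frac{4455}{4} \approx -1113.8$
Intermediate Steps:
$b{\left(t \right)} = 15$
$G{\left(A \right)} = 15 A$
$\left(-4 - \frac{-2 + 1}{-4 - 4}\right) \left(-6\right) G{\left(l \right)} = \left(-4 - \frac{-2 + 1}{-4 - 4}\right) \left(-6\right) 15 \left(-3\right) = \left(-4 - - \frac{1}{-8}\right) \left(-6\right) \left(-45\right) = \left(-4 - \left(-1\right) \left(- \frac{1}{8}\right)\right) \left(-6\right) \left(-45\right) = \left(-4 - \frac{1}{8}\right) \left(-6\right) \left(-45\right) = \left(- \frac{33}{8}\right) \left(-6\right) \left(-45\right) = \frac{99}{4} \left(-45\right) = - \frac{4455}{4}$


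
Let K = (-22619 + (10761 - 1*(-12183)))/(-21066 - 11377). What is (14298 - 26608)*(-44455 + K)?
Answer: 17754145385900/32443 ≈ 5.4724e+8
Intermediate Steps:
K = -325/32443 (K = (-22619 + (10761 + 12183))/(-32443) = (-22619 + 22944)*(-1/32443) = 325*(-1/32443) = -325/32443 ≈ -0.010018)
(14298 - 26608)*(-44455 + K) = (14298 - 26608)*(-44455 - 325/32443) = -12310*(-1442253890/32443) = 17754145385900/32443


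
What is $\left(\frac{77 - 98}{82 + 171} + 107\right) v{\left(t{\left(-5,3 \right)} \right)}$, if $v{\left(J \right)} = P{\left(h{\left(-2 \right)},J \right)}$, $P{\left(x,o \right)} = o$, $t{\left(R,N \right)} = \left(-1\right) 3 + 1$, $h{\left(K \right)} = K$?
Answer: $- \frac{54100}{253} \approx -213.83$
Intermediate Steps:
$t{\left(R,N \right)} = -2$ ($t{\left(R,N \right)} = -3 + 1 = -2$)
$v{\left(J \right)} = J$
$\left(\frac{77 - 98}{82 + 171} + 107\right) v{\left(t{\left(-5,3 \right)} \right)} = \left(\frac{77 - 98}{82 + 171} + 107\right) \left(-2\right) = \left(- \frac{21}{253} + 107\right) \left(-2\right) = \frac{27050}{253} \left(-2\right) = - \frac{54100}{253}$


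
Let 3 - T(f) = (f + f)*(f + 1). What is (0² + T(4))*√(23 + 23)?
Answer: -37*√46 ≈ -250.95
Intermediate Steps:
T(f) = 3 - 2*f*(1 + f) (T(f) = 3 - (f + f)*(f + 1) = 3 - 2*f*(1 + f))
(0² + T(4))*√(23 + 23) = (0² + (3 - 2*4 - 2*4²))*√(23 + 23) = (0 + (3 - 8 - 2*16))*√46 = (0 + (3 - 8 - 32))*√46 = (0 - 37)*√46 = -37*√46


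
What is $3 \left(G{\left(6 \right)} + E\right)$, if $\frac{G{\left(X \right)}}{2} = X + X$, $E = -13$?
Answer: $33$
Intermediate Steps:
$G{\left(X \right)} = 4 X$ ($G{\left(X \right)} = 2 \left(X + X\right) = 2 \cdot 2 X = 4 X$)
$3 \left(G{\left(6 \right)} + E\right) = 3 \left(4 \cdot 6 - 13\right) = 3 \left(24 - 13\right) = 3 \cdot 11 = 33$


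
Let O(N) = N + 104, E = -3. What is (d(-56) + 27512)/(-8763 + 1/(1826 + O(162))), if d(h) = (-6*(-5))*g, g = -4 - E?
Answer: -8213192/2618885 ≈ -3.1361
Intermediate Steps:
O(N) = 104 + N
g = -1 (g = -4 - 1*(-3) = -4 + 3 = -1)
d(h) = -30 (d(h) = -6*(-5)*(-1) = 30*(-1) = -30)
(d(-56) + 27512)/(-8763 + 1/(1826 + O(162))) = (-30 + 27512)/(-8763 + 1/(1826 + (104 + 162))) = 27482/(-8763 + 1/(1826 + 266)) = 27482/(-8763 + 1/2092) = 27482/(-18332195/2092) = 27482*(-2092/18332195) = -8213192/2618885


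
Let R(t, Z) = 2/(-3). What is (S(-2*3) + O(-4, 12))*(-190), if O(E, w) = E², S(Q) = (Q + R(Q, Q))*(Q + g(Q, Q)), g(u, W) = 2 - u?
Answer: -1520/3 ≈ -506.67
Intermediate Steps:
R(t, Z) = -⅔ (R(t, Z) = 2*(-⅓) = -⅔)
S(Q) = -4/3 + 2*Q (S(Q) = (Q - ⅔)*(Q + (2 - Q)) = (-⅔ + Q)*2 = -4/3 + 2*Q)
(S(-2*3) + O(-4, 12))*(-190) = ((-4/3 + 2*(-2*3)) + (-4)²)*(-190) = ((-4/3 + 2*(-6)) + 16)*(-190) = ((-4/3 - 12) + 16)*(-190) = (-40/3 + 16)*(-190) = (8/3)*(-190) = -1520/3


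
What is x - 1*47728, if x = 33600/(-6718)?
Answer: -160335152/3359 ≈ -47733.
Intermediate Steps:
x = -16800/3359 (x = 33600*(-1/6718) = -16800/3359 ≈ -5.0015)
x - 1*47728 = -16800/3359 - 1*47728 = -16800/3359 - 47728 = -160335152/3359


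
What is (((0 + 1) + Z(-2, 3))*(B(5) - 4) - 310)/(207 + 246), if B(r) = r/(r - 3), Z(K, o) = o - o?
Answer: -623/906 ≈ -0.68764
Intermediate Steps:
Z(K, o) = 0
B(r) = r/(-3 + r)
(((0 + 1) + Z(-2, 3))*(B(5) - 4) - 310)/(207 + 246) = (((0 + 1) + 0)*(5/(-3 + 5) - 4) - 310)/(207 + 246) = ((1 + 0)*(5/2 - 4) - 310)/453 = (1*(5*(1/2) - 4) - 310)*(1/453) = (1*(5/2 - 4) - 310)*(1/453) = (1*(-3/2) - 310)*(1/453) = (-3/2 - 310)*(1/453) = -623/2*1/453 = -623/906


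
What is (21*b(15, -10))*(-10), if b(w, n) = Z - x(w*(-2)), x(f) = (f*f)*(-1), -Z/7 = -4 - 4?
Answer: -200760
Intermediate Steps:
Z = 56 (Z = -7*(-4 - 4) = -7*(-8) = 56)
x(f) = -f² (x(f) = f²*(-1) = -f²)
b(w, n) = 56 + 4*w² (b(w, n) = 56 - (-1)*(w*(-2))² = 56 - (-1)*(-2*w)² = 56 - (-1)*4*w² = 56 - (-4)*w² = 56 + 4*w²)
(21*b(15, -10))*(-10) = (21*(56 + 4*15²))*(-10) = (21*(56 + 4*225))*(-10) = (21*(56 + 900))*(-10) = (21*956)*(-10) = 20076*(-10) = -200760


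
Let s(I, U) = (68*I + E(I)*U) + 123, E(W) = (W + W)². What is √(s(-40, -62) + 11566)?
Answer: I*√387831 ≈ 622.76*I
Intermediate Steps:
E(W) = 4*W² (E(W) = (2*W)² = 4*W²)
s(I, U) = 123 + 68*I + 4*U*I² (s(I, U) = (68*I + (4*I²)*U) + 123 = (68*I + 4*U*I²) + 123 = 123 + 68*I + 4*U*I²)
√(s(-40, -62) + 11566) = √((123 + 68*(-40) + 4*(-62)*(-40)²) + 11566) = √((123 - 2720 + 4*(-62)*1600) + 11566) = √((123 - 2720 - 396800) + 11566) = √(-399397 + 11566) = √(-387831) = I*√387831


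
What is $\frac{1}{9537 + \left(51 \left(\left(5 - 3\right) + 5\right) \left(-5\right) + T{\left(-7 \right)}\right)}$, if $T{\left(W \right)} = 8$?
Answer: $\frac{1}{7760} \approx 0.00012887$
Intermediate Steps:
$\frac{1}{9537 + \left(51 \left(\left(5 - 3\right) + 5\right) \left(-5\right) + T{\left(-7 \right)}\right)} = \frac{1}{9537 + \left(51 \left(\left(5 - 3\right) + 5\right) \left(-5\right) + 8\right)} = \frac{1}{9537 + \left(51 \left(2 + 5\right) \left(-5\right) + 8\right)} = \frac{1}{9537 + \left(51 \cdot 7 \left(-5\right) + 8\right)} = \frac{1}{9537 + \left(51 \left(-35\right) + 8\right)} = \frac{1}{9537 + \left(-1785 + 8\right)} = \frac{1}{9537 - 1777} = \frac{1}{7760}$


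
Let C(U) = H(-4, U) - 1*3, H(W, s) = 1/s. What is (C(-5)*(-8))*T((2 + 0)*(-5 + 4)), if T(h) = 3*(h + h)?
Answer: -1536/5 ≈ -307.20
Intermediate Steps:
T(h) = 6*h (T(h) = 3*(2*h) = 6*h)
C(U) = -3 + 1/U (C(U) = 1/U - 1*3 = 1/U - 3 = -3 + 1/U)
(C(-5)*(-8))*T((2 + 0)*(-5 + 4)) = ((-3 + 1/(-5))*(-8))*(6*((2 + 0)*(-5 + 4))) = ((-3 - 1/5)*(-8))*(6*(2*(-1))) = (-16/5*(-8))*(6*(-2)) = (128/5)*(-12) = -1536/5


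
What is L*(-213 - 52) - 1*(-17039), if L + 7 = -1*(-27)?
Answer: 11739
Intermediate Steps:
L = 20 (L = -7 - 1*(-27) = -7 + 27 = 20)
L*(-213 - 52) - 1*(-17039) = 20*(-213 - 52) - 1*(-17039) = 20*(-265) + 17039 = -5300 + 17039 = 11739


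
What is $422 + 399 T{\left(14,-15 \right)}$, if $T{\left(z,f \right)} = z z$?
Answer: $78626$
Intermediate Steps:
$T{\left(z,f \right)} = z^{2}$
$422 + 399 T{\left(14,-15 \right)} = 422 + 399 \cdot 14^{2} = 422 + 399 \cdot 196 = 422 + 78204 = 78626$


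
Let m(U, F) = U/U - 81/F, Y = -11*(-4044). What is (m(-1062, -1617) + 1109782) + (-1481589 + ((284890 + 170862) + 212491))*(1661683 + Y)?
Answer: -747971914304434/539 ≈ -1.3877e+12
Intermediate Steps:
Y = 44484
m(U, F) = 1 - 81/F
(m(-1062, -1617) + 1109782) + (-1481589 + ((284890 + 170862) + 212491))*(1661683 + Y) = ((-81 - 1617)/(-1617) + 1109782) + (-1481589 + ((284890 + 170862) + 212491))*(1661683 + 44484) = (-1/1617*(-1698) + 1109782) + (-1481589 + (455752 + 212491))*1706167 = (566/539 + 1109782) + (-1481589 + 668243)*1706167 = 598173064/539 - 813346*1706167 = 598173064/539 - 1387704104782 = -747971914304434/539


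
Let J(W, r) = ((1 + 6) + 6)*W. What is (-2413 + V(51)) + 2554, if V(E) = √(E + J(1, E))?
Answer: 149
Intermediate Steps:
J(W, r) = 13*W (J(W, r) = (7 + 6)*W = 13*W)
V(E) = √(13 + E) (V(E) = √(E + 13*1) = √(E + 13) = √(13 + E))
(-2413 + V(51)) + 2554 = (-2413 + √(13 + 51)) + 2554 = (-2413 + √64) + 2554 = (-2413 + 8) + 2554 = -2405 + 2554 = 149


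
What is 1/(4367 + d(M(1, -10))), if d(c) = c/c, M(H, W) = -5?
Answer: 1/4368 ≈ 0.00022894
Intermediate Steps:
d(c) = 1
1/(4367 + d(M(1, -10))) = 1/(4367 + 1) = 1/4368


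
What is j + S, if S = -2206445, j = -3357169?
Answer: -5563614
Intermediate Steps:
j + S = -3357169 - 2206445 = -5563614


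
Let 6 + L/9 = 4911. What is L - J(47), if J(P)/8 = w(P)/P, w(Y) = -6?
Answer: 2074863/47 ≈ 44146.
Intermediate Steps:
L = 44145 (L = -54 + 9*4911 = -54 + 44199 = 44145)
J(P) = -48/P (J(P) = 8*(-6/P) = -48/P)
L - J(47) = 44145 - (-48)/47 = 44145 - 1*(-48/47) = 44145 + 48/47 = 2074863/47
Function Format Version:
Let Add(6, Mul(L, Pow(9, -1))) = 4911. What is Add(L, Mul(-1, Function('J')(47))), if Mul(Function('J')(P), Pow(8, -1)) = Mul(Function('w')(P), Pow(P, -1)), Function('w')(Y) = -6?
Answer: Rational(2074863, 47) ≈ 44146.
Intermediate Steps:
L = 44145 (L = Add(-54, Mul(9, 4911)) = Add(-54, 44199) = 44145)
Function('J')(P) = Mul(-48, Pow(P, -1)) (Function('J')(P) = Mul(8, Mul(-6, Pow(P, -1))) = Mul(-48, Pow(P, -1)))
Add(L, Mul(-1, Function('J')(47))) = Add(44145, Mul(-1, Mul(-48, Pow(47, -1)))) = Add(44145, Mul(-1, Mul(-48, Rational(1, 47)))) = Add(44145, Mul(-1, Rational(-48, 47))) = Add(44145, Rational(48, 47)) = Rational(2074863, 47)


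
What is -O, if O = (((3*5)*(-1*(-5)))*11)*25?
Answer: -20625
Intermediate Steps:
O = 20625 (O = ((15*5)*11)*25 = (75*11)*25 = 825*25 = 20625)
-O = -1*20625 = -20625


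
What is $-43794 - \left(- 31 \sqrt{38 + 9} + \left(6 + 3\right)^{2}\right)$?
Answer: $-43875 + 31 \sqrt{47} \approx -43663.0$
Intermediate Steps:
$-43794 - \left(- 31 \sqrt{38 + 9} + \left(6 + 3\right)^{2}\right) = -43794 - \left(- 31 \sqrt{47} + 9^{2}\right) = -43794 - \left(- 31 \sqrt{47} + 81\right) = -43794 - \left(81 - 31 \sqrt{47}\right) = -43875 + 31 \sqrt{47}$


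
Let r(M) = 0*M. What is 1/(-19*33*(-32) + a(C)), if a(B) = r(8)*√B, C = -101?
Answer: 1/20064 ≈ 4.9840e-5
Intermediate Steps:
r(M) = 0
a(B) = 0 (a(B) = 0*√B = 0)
1/(-19*33*(-32) + a(C)) = 1/(-19*33*(-32) + 0) = 1/(-627*(-32) + 0) = 1/(20064 + 0) = 1/20064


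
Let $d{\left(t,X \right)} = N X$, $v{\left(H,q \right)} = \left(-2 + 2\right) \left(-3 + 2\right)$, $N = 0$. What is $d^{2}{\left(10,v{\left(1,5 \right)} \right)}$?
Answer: $0$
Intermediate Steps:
$v{\left(H,q \right)} = 0$ ($v{\left(H,q \right)} = 0 \left(-1\right) = 0$)
$d{\left(t,X \right)} = 0$ ($d{\left(t,X \right)} = 0 X = 0$)
$d^{2}{\left(10,v{\left(1,5 \right)} \right)} = 0^{2} = 0$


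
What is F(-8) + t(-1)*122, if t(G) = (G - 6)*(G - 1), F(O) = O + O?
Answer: 1692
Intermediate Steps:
F(O) = 2*O
t(G) = (-1 + G)*(-6 + G) (t(G) = (-6 + G)*(-1 + G) = (-1 + G)*(-6 + G))
F(-8) + t(-1)*122 = 2*(-8) + (6 + (-1)² - 7*(-1))*122 = -16 + (6 + 1 + 7)*122 = -16 + 14*122 = -16 + 1708 = 1692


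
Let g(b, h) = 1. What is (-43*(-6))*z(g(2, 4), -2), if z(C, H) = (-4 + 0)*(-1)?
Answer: 1032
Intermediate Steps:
z(C, H) = 4 (z(C, H) = -4*(-1) = 4)
(-43*(-6))*z(g(2, 4), -2) = -43*(-6)*4 = 258*4 = 1032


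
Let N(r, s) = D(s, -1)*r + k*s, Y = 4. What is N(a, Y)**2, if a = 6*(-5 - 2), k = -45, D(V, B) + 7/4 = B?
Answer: 16641/4 ≈ 4160.3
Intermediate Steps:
D(V, B) = -7/4 + B
a = -42 (a = 6*(-7) = -42)
N(r, s) = -45*s - 11*r/4 (N(r, s) = (-7/4 - 1)*r - 45*s = -11*r/4 - 45*s = -45*s - 11*r/4)
N(a, Y)**2 = (-45*4 - 11/4*(-42))**2 = (-180 + 231/2)**2 = (-129/2)**2 = 16641/4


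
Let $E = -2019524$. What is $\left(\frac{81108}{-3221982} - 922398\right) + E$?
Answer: $- \frac{526601100584}{178999} \approx -2.9419 \cdot 10^{6}$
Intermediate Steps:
$\left(\frac{81108}{-3221982} - 922398\right) + E = \left(\frac{81108}{-3221982} - 922398\right) - 2019524 = \left(81108 \left(- \frac{1}{3221982}\right) - 922398\right) - 2019524 = \left(- \frac{4506}{178999} - 922398\right) - 2019524 = - \frac{165108324108}{178999} - 2019524 = - \frac{526601100584}{178999}$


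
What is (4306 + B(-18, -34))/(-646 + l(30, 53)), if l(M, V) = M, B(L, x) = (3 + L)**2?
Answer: -4531/616 ≈ -7.3555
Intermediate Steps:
(4306 + B(-18, -34))/(-646 + l(30, 53)) = (4306 + (3 - 18)**2)/(-646 + 30) = (4306 + (-15)**2)/(-616) = (4306 + 225)*(-1/616) = 4531*(-1/616) = -4531/616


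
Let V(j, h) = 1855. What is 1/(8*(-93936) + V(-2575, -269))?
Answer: -1/749633 ≈ -1.3340e-6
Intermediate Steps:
1/(8*(-93936) + V(-2575, -269)) = 1/(8*(-93936) + 1855) = 1/(-751488 + 1855) = 1/(-749633) = -1/749633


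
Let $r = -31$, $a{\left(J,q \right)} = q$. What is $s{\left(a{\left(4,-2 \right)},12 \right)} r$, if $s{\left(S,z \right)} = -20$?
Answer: $620$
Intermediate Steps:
$s{\left(a{\left(4,-2 \right)},12 \right)} r = \left(-20\right) \left(-31\right) = 620$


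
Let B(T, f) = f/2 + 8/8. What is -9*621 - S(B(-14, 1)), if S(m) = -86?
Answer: -5503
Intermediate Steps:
B(T, f) = 1 + f/2 (B(T, f) = f*(1/2) + 8*(1/8) = f/2 + 1 = 1 + f/2)
-9*621 - S(B(-14, 1)) = -9*621 - 1*(-86) = -5589 + 86 = -5503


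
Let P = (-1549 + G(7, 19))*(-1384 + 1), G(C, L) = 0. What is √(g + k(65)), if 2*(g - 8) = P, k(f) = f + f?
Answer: √4285086/2 ≈ 1035.0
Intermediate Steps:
k(f) = 2*f
P = 2142267 (P = (-1549 + 0)*(-1384 + 1) = -1549*(-1383) = 2142267)
g = 2142283/2 (g = 8 + (½)*2142267 = 8 + 2142267/2 = 2142283/2 ≈ 1.0711e+6)
√(g + k(65)) = √(2142283/2 + 2*65) = √(2142283/2 + 130) = √(2142543/2) = √4285086/2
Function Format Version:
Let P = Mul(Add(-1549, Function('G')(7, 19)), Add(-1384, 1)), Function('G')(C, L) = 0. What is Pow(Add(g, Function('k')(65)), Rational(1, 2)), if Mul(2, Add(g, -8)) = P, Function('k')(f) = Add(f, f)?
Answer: Mul(Rational(1, 2), Pow(4285086, Rational(1, 2))) ≈ 1035.0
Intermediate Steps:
Function('k')(f) = Mul(2, f)
P = 2142267 (P = Mul(Add(-1549, 0), Add(-1384, 1)) = Mul(-1549, -1383) = 2142267)
g = Rational(2142283, 2) (g = Add(8, Mul(Rational(1, 2), 2142267)) = Add(8, Rational(2142267, 2)) = Rational(2142283, 2) ≈ 1.0711e+6)
Pow(Add(g, Function('k')(65)), Rational(1, 2)) = Pow(Add(Rational(2142283, 2), Mul(2, 65)), Rational(1, 2)) = Pow(Add(Rational(2142283, 2), 130), Rational(1, 2)) = Pow(Rational(2142543, 2), Rational(1, 2)) = Mul(Rational(1, 2), Pow(4285086, Rational(1, 2)))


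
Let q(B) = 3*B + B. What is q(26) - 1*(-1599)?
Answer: 1703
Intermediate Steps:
q(B) = 4*B
q(26) - 1*(-1599) = 4*26 - 1*(-1599) = 104 + 1599 = 1703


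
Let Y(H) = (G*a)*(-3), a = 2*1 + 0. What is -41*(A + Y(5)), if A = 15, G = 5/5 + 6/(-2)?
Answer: -1107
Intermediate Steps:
G = -2 (G = 5*(1/5) + 6*(-1/2) = 1 - 3 = -2)
a = 2 (a = 2 + 0 = 2)
Y(H) = 12 (Y(H) = -2*2*(-3) = -4*(-3) = 12)
-41*(A + Y(5)) = -41*(15 + 12) = -41*27 = -1107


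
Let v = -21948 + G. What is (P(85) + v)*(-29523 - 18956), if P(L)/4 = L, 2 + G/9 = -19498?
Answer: 9555598732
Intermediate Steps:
G = -175500 (G = -18 + 9*(-19498) = -18 - 175482 = -175500)
P(L) = 4*L
v = -197448 (v = -21948 - 175500 = -197448)
(P(85) + v)*(-29523 - 18956) = (4*85 - 197448)*(-29523 - 18956) = (340 - 197448)*(-48479) = -197108*(-48479) = 9555598732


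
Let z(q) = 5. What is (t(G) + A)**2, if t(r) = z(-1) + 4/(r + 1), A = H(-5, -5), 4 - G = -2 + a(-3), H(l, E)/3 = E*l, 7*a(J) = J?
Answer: 1096209/169 ≈ 6486.4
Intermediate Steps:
a(J) = J/7
H(l, E) = 3*E*l (H(l, E) = 3*(E*l) = 3*E*l)
G = 45/7 (G = 4 - (-2 + (1/7)*(-3)) = 4 - (-2 - 3/7) = 4 - 1*(-17/7) = 4 + 17/7 = 45/7 ≈ 6.4286)
A = 75 (A = 3*(-5)*(-5) = 75)
t(r) = 5 + 4/(1 + r) (t(r) = 5 + 4/(r + 1) = 5 + 4/(1 + r))
(t(G) + A)**2 = ((9 + 5*(45/7))/(1 + 45/7) + 75)**2 = ((9 + 225/7)/(52/7) + 75)**2 = ((7/52)*(288/7) + 75)**2 = (72/13 + 75)**2 = (1047/13)**2 = 1096209/169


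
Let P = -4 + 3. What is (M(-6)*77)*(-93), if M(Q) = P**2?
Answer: -7161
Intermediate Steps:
P = -1
M(Q) = 1 (M(Q) = (-1)**2 = 1)
(M(-6)*77)*(-93) = (1*77)*(-93) = 77*(-93) = -7161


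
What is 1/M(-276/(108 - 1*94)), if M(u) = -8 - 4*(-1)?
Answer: -¼ ≈ -0.25000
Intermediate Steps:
M(u) = -4 (M(u) = -8 + 4 = -4)
1/M(-276/(108 - 1*94)) = 1/(-4) = -¼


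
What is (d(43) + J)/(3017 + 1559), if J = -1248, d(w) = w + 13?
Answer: -149/572 ≈ -0.26049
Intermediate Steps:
d(w) = 13 + w
(d(43) + J)/(3017 + 1559) = ((13 + 43) - 1248)/(3017 + 1559) = (56 - 1248)/4576 = -1192*1/4576 = -149/572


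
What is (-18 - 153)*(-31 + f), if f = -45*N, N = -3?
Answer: -17784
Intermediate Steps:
f = 135 (f = -45*(-3) = 135)
(-18 - 153)*(-31 + f) = (-18 - 153)*(-31 + 135) = -171*104 = -17784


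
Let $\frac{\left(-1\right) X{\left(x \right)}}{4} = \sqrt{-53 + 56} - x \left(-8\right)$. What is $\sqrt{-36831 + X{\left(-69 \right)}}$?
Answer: $\sqrt{-34623 - 4 \sqrt{3}} \approx 186.09 i$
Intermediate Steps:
$X{\left(x \right)} = - 32 x - 4 \sqrt{3}$ ($X{\left(x \right)} = - 4 \left(\sqrt{-53 + 56} - x \left(-8\right)\right) = - 4 \left(\sqrt{3} - - 8 x\right) = - 4 \left(\sqrt{3} + 8 x\right) = - 32 x - 4 \sqrt{3}$)
$\sqrt{-36831 + X{\left(-69 \right)}} = \sqrt{-36831 - \left(-2208 + 4 \sqrt{3}\right)} = \sqrt{-36831 + \left(2208 - 4 \sqrt{3}\right)} = \sqrt{-34623 - 4 \sqrt{3}}$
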